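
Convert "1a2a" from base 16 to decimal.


Input: "1a2a" in base 16
Positional expansion:
  Digit '1' (value 1) x 16^3 = 4096
  Digit 'a' (value 10) x 16^2 = 2560
  Digit '2' (value 2) x 16^1 = 32
  Digit 'a' (value 10) x 16^0 = 10
Sum = 6698

6698


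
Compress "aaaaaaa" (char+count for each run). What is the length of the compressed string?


Input: aaaaaaa
Runs:
  'a' x 7 => "a7"
Compressed: "a7"
Compressed length: 2

2


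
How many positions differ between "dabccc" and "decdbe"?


Comparing "dabccc" and "decdbe" position by position:
  Position 0: 'd' vs 'd' => same
  Position 1: 'a' vs 'e' => DIFFER
  Position 2: 'b' vs 'c' => DIFFER
  Position 3: 'c' vs 'd' => DIFFER
  Position 4: 'c' vs 'b' => DIFFER
  Position 5: 'c' vs 'e' => DIFFER
Positions that differ: 5

5


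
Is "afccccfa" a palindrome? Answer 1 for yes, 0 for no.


Input: afccccfa
Reversed: afccccfa
  Compare pos 0 ('a') with pos 7 ('a'): match
  Compare pos 1 ('f') with pos 6 ('f'): match
  Compare pos 2 ('c') with pos 5 ('c'): match
  Compare pos 3 ('c') with pos 4 ('c'): match
Result: palindrome

1


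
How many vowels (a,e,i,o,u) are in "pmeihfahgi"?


Input: pmeihfahgi
Checking each character:
  'p' at position 0: consonant
  'm' at position 1: consonant
  'e' at position 2: vowel (running total: 1)
  'i' at position 3: vowel (running total: 2)
  'h' at position 4: consonant
  'f' at position 5: consonant
  'a' at position 6: vowel (running total: 3)
  'h' at position 7: consonant
  'g' at position 8: consonant
  'i' at position 9: vowel (running total: 4)
Total vowels: 4

4


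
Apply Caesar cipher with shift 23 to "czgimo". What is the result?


Caesar cipher: shift "czgimo" by 23
  'c' (pos 2) + 23 = pos 25 = 'z'
  'z' (pos 25) + 23 = pos 22 = 'w'
  'g' (pos 6) + 23 = pos 3 = 'd'
  'i' (pos 8) + 23 = pos 5 = 'f'
  'm' (pos 12) + 23 = pos 9 = 'j'
  'o' (pos 14) + 23 = pos 11 = 'l'
Result: zwdfjl

zwdfjl


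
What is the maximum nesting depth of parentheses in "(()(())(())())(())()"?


Input: "(()(())(())())(())()"
Tracking depth:
  Position 0 '(': depth becomes 1
  Position 1 '(': depth becomes 2
  Position 2 ')': depth becomes 1
  Position 3 '(': depth becomes 2
  Position 4 '(': depth becomes 3
  Position 5 ')': depth becomes 2
  Position 6 ')': depth becomes 1
  Position 7 '(': depth becomes 2
  Position 8 '(': depth becomes 3
  Position 9 ')': depth becomes 2
  Position 10 ')': depth becomes 1
  Position 11 '(': depth becomes 2
  Position 12 ')': depth becomes 1
  Position 13 ')': depth becomes 0
  Position 14 '(': depth becomes 1
  Position 15 '(': depth becomes 2
  Position 16 ')': depth becomes 1
  Position 17 ')': depth becomes 0
  Position 18 '(': depth becomes 1
  Position 19 ')': depth becomes 0
Maximum depth reached: 3

3


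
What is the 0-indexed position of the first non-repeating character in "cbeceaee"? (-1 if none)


Input: cbeceaee
Character frequencies:
  'a': 1
  'b': 1
  'c': 2
  'e': 4
Scanning left to right for freq == 1:
  Position 0 ('c'): freq=2, skip
  Position 1 ('b'): unique! => answer = 1

1


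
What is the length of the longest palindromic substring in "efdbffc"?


Input: "efdbffc"
Checking substrings for palindromes:
  [4:6] "ff" (len 2) => palindrome
Longest palindromic substring: "ff" with length 2

2


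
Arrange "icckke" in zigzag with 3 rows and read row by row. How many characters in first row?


Zigzag "icckke" into 3 rows:
Placing characters:
  'i' => row 0
  'c' => row 1
  'c' => row 2
  'k' => row 1
  'k' => row 0
  'e' => row 1
Rows:
  Row 0: "ik"
  Row 1: "cke"
  Row 2: "c"
First row length: 2

2


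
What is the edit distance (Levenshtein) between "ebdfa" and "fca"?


Computing edit distance: "ebdfa" -> "fca"
DP table:
           f    c    a
      0    1    2    3
  e   1    1    2    3
  b   2    2    2    3
  d   3    3    3    3
  f   4    3    4    4
  a   5    4    4    4
Edit distance = dp[5][3] = 4

4


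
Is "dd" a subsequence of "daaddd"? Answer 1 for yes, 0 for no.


Check if "dd" is a subsequence of "daaddd"
Greedy scan:
  Position 0 ('d'): matches sub[0] = 'd'
  Position 1 ('a'): no match needed
  Position 2 ('a'): no match needed
  Position 3 ('d'): matches sub[1] = 'd'
  Position 4 ('d'): no match needed
  Position 5 ('d'): no match needed
All 2 characters matched => is a subsequence

1


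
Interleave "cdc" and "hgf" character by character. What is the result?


Interleaving "cdc" and "hgf":
  Position 0: 'c' from first, 'h' from second => "ch"
  Position 1: 'd' from first, 'g' from second => "dg"
  Position 2: 'c' from first, 'f' from second => "cf"
Result: chdgcf

chdgcf


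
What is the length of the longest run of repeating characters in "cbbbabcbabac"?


Input: "cbbbabcbabac"
Scanning for longest run:
  Position 1 ('b'): new char, reset run to 1
  Position 2 ('b'): continues run of 'b', length=2
  Position 3 ('b'): continues run of 'b', length=3
  Position 4 ('a'): new char, reset run to 1
  Position 5 ('b'): new char, reset run to 1
  Position 6 ('c'): new char, reset run to 1
  Position 7 ('b'): new char, reset run to 1
  Position 8 ('a'): new char, reset run to 1
  Position 9 ('b'): new char, reset run to 1
  Position 10 ('a'): new char, reset run to 1
  Position 11 ('c'): new char, reset run to 1
Longest run: 'b' with length 3

3


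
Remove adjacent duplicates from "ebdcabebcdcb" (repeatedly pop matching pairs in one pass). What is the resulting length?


Input: ebdcabebcdcb
Stack-based adjacent duplicate removal:
  Read 'e': push. Stack: e
  Read 'b': push. Stack: eb
  Read 'd': push. Stack: ebd
  Read 'c': push. Stack: ebdc
  Read 'a': push. Stack: ebdca
  Read 'b': push. Stack: ebdcab
  Read 'e': push. Stack: ebdcabe
  Read 'b': push. Stack: ebdcabeb
  Read 'c': push. Stack: ebdcabebc
  Read 'd': push. Stack: ebdcabebcd
  Read 'c': push. Stack: ebdcabebcdc
  Read 'b': push. Stack: ebdcabebcdcb
Final stack: "ebdcabebcdcb" (length 12)

12


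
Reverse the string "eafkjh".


Input: eafkjh
Reading characters right to left:
  Position 5: 'h'
  Position 4: 'j'
  Position 3: 'k'
  Position 2: 'f'
  Position 1: 'a'
  Position 0: 'e'
Reversed: hjkfae

hjkfae


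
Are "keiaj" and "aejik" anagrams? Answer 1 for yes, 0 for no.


Strings: "keiaj", "aejik"
Sorted first:  aeijk
Sorted second: aeijk
Sorted forms match => anagrams

1


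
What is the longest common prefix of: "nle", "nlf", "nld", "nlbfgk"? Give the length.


Words: nle, nlf, nld, nlbfgk
  Position 0: all 'n' => match
  Position 1: all 'l' => match
  Position 2: ('e', 'f', 'd', 'b') => mismatch, stop
LCP = "nl" (length 2)

2


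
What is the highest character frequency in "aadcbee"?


Input: aadcbee
Character counts:
  'a': 2
  'b': 1
  'c': 1
  'd': 1
  'e': 2
Maximum frequency: 2

2


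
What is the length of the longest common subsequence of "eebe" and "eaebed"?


LCS of "eebe" and "eaebed"
DP table:
           e    a    e    b    e    d
      0    0    0    0    0    0    0
  e   0    1    1    1    1    1    1
  e   0    1    1    2    2    2    2
  b   0    1    1    2    3    3    3
  e   0    1    1    2    3    4    4
LCS length = dp[4][6] = 4

4


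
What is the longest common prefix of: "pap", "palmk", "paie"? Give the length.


Words: pap, palmk, paie
  Position 0: all 'p' => match
  Position 1: all 'a' => match
  Position 2: ('p', 'l', 'i') => mismatch, stop
LCP = "pa" (length 2)

2


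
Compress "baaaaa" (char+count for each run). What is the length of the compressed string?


Input: baaaaa
Runs:
  'b' x 1 => "b1"
  'a' x 5 => "a5"
Compressed: "b1a5"
Compressed length: 4

4


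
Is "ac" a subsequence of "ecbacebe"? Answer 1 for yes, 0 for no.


Check if "ac" is a subsequence of "ecbacebe"
Greedy scan:
  Position 0 ('e'): no match needed
  Position 1 ('c'): no match needed
  Position 2 ('b'): no match needed
  Position 3 ('a'): matches sub[0] = 'a'
  Position 4 ('c'): matches sub[1] = 'c'
  Position 5 ('e'): no match needed
  Position 6 ('b'): no match needed
  Position 7 ('e'): no match needed
All 2 characters matched => is a subsequence

1


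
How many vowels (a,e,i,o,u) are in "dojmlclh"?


Input: dojmlclh
Checking each character:
  'd' at position 0: consonant
  'o' at position 1: vowel (running total: 1)
  'j' at position 2: consonant
  'm' at position 3: consonant
  'l' at position 4: consonant
  'c' at position 5: consonant
  'l' at position 6: consonant
  'h' at position 7: consonant
Total vowels: 1

1


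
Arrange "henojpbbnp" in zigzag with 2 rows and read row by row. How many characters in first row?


Zigzag "henojpbbnp" into 2 rows:
Placing characters:
  'h' => row 0
  'e' => row 1
  'n' => row 0
  'o' => row 1
  'j' => row 0
  'p' => row 1
  'b' => row 0
  'b' => row 1
  'n' => row 0
  'p' => row 1
Rows:
  Row 0: "hnjbn"
  Row 1: "eopbp"
First row length: 5

5


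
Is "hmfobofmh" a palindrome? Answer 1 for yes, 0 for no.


Input: hmfobofmh
Reversed: hmfobofmh
  Compare pos 0 ('h') with pos 8 ('h'): match
  Compare pos 1 ('m') with pos 7 ('m'): match
  Compare pos 2 ('f') with pos 6 ('f'): match
  Compare pos 3 ('o') with pos 5 ('o'): match
Result: palindrome

1


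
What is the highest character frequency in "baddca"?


Input: baddca
Character counts:
  'a': 2
  'b': 1
  'c': 1
  'd': 2
Maximum frequency: 2

2


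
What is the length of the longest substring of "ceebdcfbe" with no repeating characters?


Input: "ceebdcfbe"
Sliding window (track last position of each char):
  Position 0 ('c'): window [0,0] length 1 -- new best
  Position 1 ('e'): window [0,1] length 2 -- new best
  Position 2 ('e'): repeat (last at 1), move window start to 2
  Position 2 ('e'): window [2,2] length 1
  Position 3 ('b'): window [2,3] length 2
  Position 4 ('d'): window [2,4] length 3 -- new best
  Position 5 ('c'): window [2,5] length 4 -- new best
  Position 6 ('f'): window [2,6] length 5 -- new best
  Position 7 ('b'): repeat (last at 3), move window start to 4
  Position 7 ('b'): window [4,7] length 4
  Position 8 ('e'): window [4,8] length 5
Longest substring with no repeats: "ebdcf" with length 5

5


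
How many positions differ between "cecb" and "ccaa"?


Comparing "cecb" and "ccaa" position by position:
  Position 0: 'c' vs 'c' => same
  Position 1: 'e' vs 'c' => DIFFER
  Position 2: 'c' vs 'a' => DIFFER
  Position 3: 'b' vs 'a' => DIFFER
Positions that differ: 3

3


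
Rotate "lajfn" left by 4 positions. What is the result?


Input: "lajfn", rotate left by 4
First 4 characters: "lajf"
Remaining characters: "n"
Concatenate remaining + first: "n" + "lajf" = "nlajf"

nlajf


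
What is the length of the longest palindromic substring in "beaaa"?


Input: "beaaa"
Checking substrings for palindromes:
  [2:5] "aaa" (len 3) => palindrome
  [2:4] "aa" (len 2) => palindrome
  [3:5] "aa" (len 2) => palindrome
Longest palindromic substring: "aaa" with length 3

3


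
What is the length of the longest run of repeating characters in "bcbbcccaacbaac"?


Input: "bcbbcccaacbaac"
Scanning for longest run:
  Position 1 ('c'): new char, reset run to 1
  Position 2 ('b'): new char, reset run to 1
  Position 3 ('b'): continues run of 'b', length=2
  Position 4 ('c'): new char, reset run to 1
  Position 5 ('c'): continues run of 'c', length=2
  Position 6 ('c'): continues run of 'c', length=3
  Position 7 ('a'): new char, reset run to 1
  Position 8 ('a'): continues run of 'a', length=2
  Position 9 ('c'): new char, reset run to 1
  Position 10 ('b'): new char, reset run to 1
  Position 11 ('a'): new char, reset run to 1
  Position 12 ('a'): continues run of 'a', length=2
  Position 13 ('c'): new char, reset run to 1
Longest run: 'c' with length 3

3


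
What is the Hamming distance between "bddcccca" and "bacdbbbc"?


Comparing "bddcccca" and "bacdbbbc" position by position:
  Position 0: 'b' vs 'b' => same
  Position 1: 'd' vs 'a' => differ
  Position 2: 'd' vs 'c' => differ
  Position 3: 'c' vs 'd' => differ
  Position 4: 'c' vs 'b' => differ
  Position 5: 'c' vs 'b' => differ
  Position 6: 'c' vs 'b' => differ
  Position 7: 'a' vs 'c' => differ
Total differences (Hamming distance): 7

7


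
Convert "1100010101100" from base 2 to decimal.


Input: "1100010101100" in base 2
Positional expansion:
  Digit '1' (value 1) x 2^12 = 4096
  Digit '1' (value 1) x 2^11 = 2048
  Digit '0' (value 0) x 2^10 = 0
  Digit '0' (value 0) x 2^9 = 0
  Digit '0' (value 0) x 2^8 = 0
  Digit '1' (value 1) x 2^7 = 128
  Digit '0' (value 0) x 2^6 = 0
  Digit '1' (value 1) x 2^5 = 32
  Digit '0' (value 0) x 2^4 = 0
  Digit '1' (value 1) x 2^3 = 8
  Digit '1' (value 1) x 2^2 = 4
  Digit '0' (value 0) x 2^1 = 0
  Digit '0' (value 0) x 2^0 = 0
Sum = 6316

6316


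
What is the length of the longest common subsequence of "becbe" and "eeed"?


LCS of "becbe" and "eeed"
DP table:
           e    e    e    d
      0    0    0    0    0
  b   0    0    0    0    0
  e   0    1    1    1    1
  c   0    1    1    1    1
  b   0    1    1    1    1
  e   0    1    2    2    2
LCS length = dp[5][4] = 2

2


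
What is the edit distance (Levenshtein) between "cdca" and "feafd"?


Computing edit distance: "cdca" -> "feafd"
DP table:
           f    e    a    f    d
      0    1    2    3    4    5
  c   1    1    2    3    4    5
  d   2    2    2    3    4    4
  c   3    3    3    3    4    5
  a   4    4    4    3    4    5
Edit distance = dp[4][5] = 5

5


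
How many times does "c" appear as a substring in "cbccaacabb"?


Searching for "c" in "cbccaacabb"
Scanning each position:
  Position 0: "c" => MATCH
  Position 1: "b" => no
  Position 2: "c" => MATCH
  Position 3: "c" => MATCH
  Position 4: "a" => no
  Position 5: "a" => no
  Position 6: "c" => MATCH
  Position 7: "a" => no
  Position 8: "b" => no
  Position 9: "b" => no
Total occurrences: 4

4


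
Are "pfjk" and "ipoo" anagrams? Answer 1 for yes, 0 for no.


Strings: "pfjk", "ipoo"
Sorted first:  fjkp
Sorted second: ioop
Differ at position 0: 'f' vs 'i' => not anagrams

0


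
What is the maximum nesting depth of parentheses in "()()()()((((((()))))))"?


Input: "()()()()((((((()))))))"
Tracking depth:
  Position 0 '(': depth becomes 1
  Position 1 ')': depth becomes 0
  Position 2 '(': depth becomes 1
  Position 3 ')': depth becomes 0
  Position 4 '(': depth becomes 1
  Position 5 ')': depth becomes 0
  Position 6 '(': depth becomes 1
  Position 7 ')': depth becomes 0
  Position 8 '(': depth becomes 1
  Position 9 '(': depth becomes 2
  Position 10 '(': depth becomes 3
  Position 11 '(': depth becomes 4
  Position 12 '(': depth becomes 5
  Position 13 '(': depth becomes 6
  Position 14 '(': depth becomes 7
  Position 15 ')': depth becomes 6
  Position 16 ')': depth becomes 5
  Position 17 ')': depth becomes 4
  Position 18 ')': depth becomes 3
  Position 19 ')': depth becomes 2
  Position 20 ')': depth becomes 1
  Position 21 ')': depth becomes 0
Maximum depth reached: 7

7


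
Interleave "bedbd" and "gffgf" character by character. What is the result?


Interleaving "bedbd" and "gffgf":
  Position 0: 'b' from first, 'g' from second => "bg"
  Position 1: 'e' from first, 'f' from second => "ef"
  Position 2: 'd' from first, 'f' from second => "df"
  Position 3: 'b' from first, 'g' from second => "bg"
  Position 4: 'd' from first, 'f' from second => "df"
Result: bgefdfbgdf

bgefdfbgdf


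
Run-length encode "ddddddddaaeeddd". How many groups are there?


Input: ddddddddaaeeddd
Scanning for consecutive runs:
  Group 1: 'd' x 8 (positions 0-7)
  Group 2: 'a' x 2 (positions 8-9)
  Group 3: 'e' x 2 (positions 10-11)
  Group 4: 'd' x 3 (positions 12-14)
Total groups: 4

4


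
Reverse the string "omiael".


Input: omiael
Reading characters right to left:
  Position 5: 'l'
  Position 4: 'e'
  Position 3: 'a'
  Position 2: 'i'
  Position 1: 'm'
  Position 0: 'o'
Reversed: leaimo

leaimo


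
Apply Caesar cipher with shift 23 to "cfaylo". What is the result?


Caesar cipher: shift "cfaylo" by 23
  'c' (pos 2) + 23 = pos 25 = 'z'
  'f' (pos 5) + 23 = pos 2 = 'c'
  'a' (pos 0) + 23 = pos 23 = 'x'
  'y' (pos 24) + 23 = pos 21 = 'v'
  'l' (pos 11) + 23 = pos 8 = 'i'
  'o' (pos 14) + 23 = pos 11 = 'l'
Result: zcxvil

zcxvil


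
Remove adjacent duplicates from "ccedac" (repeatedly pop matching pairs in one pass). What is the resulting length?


Input: ccedac
Stack-based adjacent duplicate removal:
  Read 'c': push. Stack: c
  Read 'c': matches stack top 'c' => pop. Stack: (empty)
  Read 'e': push. Stack: e
  Read 'd': push. Stack: ed
  Read 'a': push. Stack: eda
  Read 'c': push. Stack: edac
Final stack: "edac" (length 4)

4


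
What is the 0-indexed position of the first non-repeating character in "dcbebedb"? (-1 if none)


Input: dcbebedb
Character frequencies:
  'b': 3
  'c': 1
  'd': 2
  'e': 2
Scanning left to right for freq == 1:
  Position 0 ('d'): freq=2, skip
  Position 1 ('c'): unique! => answer = 1

1


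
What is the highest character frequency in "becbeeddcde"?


Input: becbeeddcde
Character counts:
  'b': 2
  'c': 2
  'd': 3
  'e': 4
Maximum frequency: 4

4


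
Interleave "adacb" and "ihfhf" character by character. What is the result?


Interleaving "adacb" and "ihfhf":
  Position 0: 'a' from first, 'i' from second => "ai"
  Position 1: 'd' from first, 'h' from second => "dh"
  Position 2: 'a' from first, 'f' from second => "af"
  Position 3: 'c' from first, 'h' from second => "ch"
  Position 4: 'b' from first, 'f' from second => "bf"
Result: aidhafchbf

aidhafchbf


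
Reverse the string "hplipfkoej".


Input: hplipfkoej
Reading characters right to left:
  Position 9: 'j'
  Position 8: 'e'
  Position 7: 'o'
  Position 6: 'k'
  Position 5: 'f'
  Position 4: 'p'
  Position 3: 'i'
  Position 2: 'l'
  Position 1: 'p'
  Position 0: 'h'
Reversed: jeokfpilph

jeokfpilph


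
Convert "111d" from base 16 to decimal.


Input: "111d" in base 16
Positional expansion:
  Digit '1' (value 1) x 16^3 = 4096
  Digit '1' (value 1) x 16^2 = 256
  Digit '1' (value 1) x 16^1 = 16
  Digit 'd' (value 13) x 16^0 = 13
Sum = 4381

4381


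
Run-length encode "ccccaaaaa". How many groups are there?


Input: ccccaaaaa
Scanning for consecutive runs:
  Group 1: 'c' x 4 (positions 0-3)
  Group 2: 'a' x 5 (positions 4-8)
Total groups: 2

2


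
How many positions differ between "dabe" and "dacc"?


Comparing "dabe" and "dacc" position by position:
  Position 0: 'd' vs 'd' => same
  Position 1: 'a' vs 'a' => same
  Position 2: 'b' vs 'c' => DIFFER
  Position 3: 'e' vs 'c' => DIFFER
Positions that differ: 2

2


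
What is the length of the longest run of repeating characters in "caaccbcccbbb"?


Input: "caaccbcccbbb"
Scanning for longest run:
  Position 1 ('a'): new char, reset run to 1
  Position 2 ('a'): continues run of 'a', length=2
  Position 3 ('c'): new char, reset run to 1
  Position 4 ('c'): continues run of 'c', length=2
  Position 5 ('b'): new char, reset run to 1
  Position 6 ('c'): new char, reset run to 1
  Position 7 ('c'): continues run of 'c', length=2
  Position 8 ('c'): continues run of 'c', length=3
  Position 9 ('b'): new char, reset run to 1
  Position 10 ('b'): continues run of 'b', length=2
  Position 11 ('b'): continues run of 'b', length=3
Longest run: 'c' with length 3

3


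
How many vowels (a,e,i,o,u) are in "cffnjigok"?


Input: cffnjigok
Checking each character:
  'c' at position 0: consonant
  'f' at position 1: consonant
  'f' at position 2: consonant
  'n' at position 3: consonant
  'j' at position 4: consonant
  'i' at position 5: vowel (running total: 1)
  'g' at position 6: consonant
  'o' at position 7: vowel (running total: 2)
  'k' at position 8: consonant
Total vowels: 2

2


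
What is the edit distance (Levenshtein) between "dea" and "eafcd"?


Computing edit distance: "dea" -> "eafcd"
DP table:
           e    a    f    c    d
      0    1    2    3    4    5
  d   1    1    2    3    4    4
  e   2    1    2    3    4    5
  a   3    2    1    2    3    4
Edit distance = dp[3][5] = 4

4


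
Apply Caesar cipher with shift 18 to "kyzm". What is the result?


Caesar cipher: shift "kyzm" by 18
  'k' (pos 10) + 18 = pos 2 = 'c'
  'y' (pos 24) + 18 = pos 16 = 'q'
  'z' (pos 25) + 18 = pos 17 = 'r'
  'm' (pos 12) + 18 = pos 4 = 'e'
Result: cqre

cqre


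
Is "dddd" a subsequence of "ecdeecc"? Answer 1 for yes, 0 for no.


Check if "dddd" is a subsequence of "ecdeecc"
Greedy scan:
  Position 0 ('e'): no match needed
  Position 1 ('c'): no match needed
  Position 2 ('d'): matches sub[0] = 'd'
  Position 3 ('e'): no match needed
  Position 4 ('e'): no match needed
  Position 5 ('c'): no match needed
  Position 6 ('c'): no match needed
Only matched 1/4 characters => not a subsequence

0


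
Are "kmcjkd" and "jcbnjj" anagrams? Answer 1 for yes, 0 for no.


Strings: "kmcjkd", "jcbnjj"
Sorted first:  cdjkkm
Sorted second: bcjjjn
Differ at position 0: 'c' vs 'b' => not anagrams

0


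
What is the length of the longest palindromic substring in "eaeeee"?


Input: "eaeeee"
Checking substrings for palindromes:
  [2:6] "eeee" (len 4) => palindrome
  [0:3] "eae" (len 3) => palindrome
  [2:5] "eee" (len 3) => palindrome
  [3:6] "eee" (len 3) => palindrome
  [2:4] "ee" (len 2) => palindrome
  [3:5] "ee" (len 2) => palindrome
Longest palindromic substring: "eeee" with length 4

4


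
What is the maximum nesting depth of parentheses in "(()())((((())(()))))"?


Input: "(()())((((())(()))))"
Tracking depth:
  Position 0 '(': depth becomes 1
  Position 1 '(': depth becomes 2
  Position 2 ')': depth becomes 1
  Position 3 '(': depth becomes 2
  Position 4 ')': depth becomes 1
  Position 5 ')': depth becomes 0
  Position 6 '(': depth becomes 1
  Position 7 '(': depth becomes 2
  Position 8 '(': depth becomes 3
  Position 9 '(': depth becomes 4
  Position 10 '(': depth becomes 5
  Position 11 ')': depth becomes 4
  Position 12 ')': depth becomes 3
  Position 13 '(': depth becomes 4
  Position 14 '(': depth becomes 5
  Position 15 ')': depth becomes 4
  Position 16 ')': depth becomes 3
  Position 17 ')': depth becomes 2
  Position 18 ')': depth becomes 1
  Position 19 ')': depth becomes 0
Maximum depth reached: 5

5


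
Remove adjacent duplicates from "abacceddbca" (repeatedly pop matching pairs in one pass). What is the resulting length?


Input: abacceddbca
Stack-based adjacent duplicate removal:
  Read 'a': push. Stack: a
  Read 'b': push. Stack: ab
  Read 'a': push. Stack: aba
  Read 'c': push. Stack: abac
  Read 'c': matches stack top 'c' => pop. Stack: aba
  Read 'e': push. Stack: abae
  Read 'd': push. Stack: abaed
  Read 'd': matches stack top 'd' => pop. Stack: abae
  Read 'b': push. Stack: abaeb
  Read 'c': push. Stack: abaebc
  Read 'a': push. Stack: abaebca
Final stack: "abaebca" (length 7)

7


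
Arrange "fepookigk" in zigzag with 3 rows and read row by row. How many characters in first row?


Zigzag "fepookigk" into 3 rows:
Placing characters:
  'f' => row 0
  'e' => row 1
  'p' => row 2
  'o' => row 1
  'o' => row 0
  'k' => row 1
  'i' => row 2
  'g' => row 1
  'k' => row 0
Rows:
  Row 0: "fok"
  Row 1: "eokg"
  Row 2: "pi"
First row length: 3

3


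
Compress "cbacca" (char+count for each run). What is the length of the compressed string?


Input: cbacca
Runs:
  'c' x 1 => "c1"
  'b' x 1 => "b1"
  'a' x 1 => "a1"
  'c' x 2 => "c2"
  'a' x 1 => "a1"
Compressed: "c1b1a1c2a1"
Compressed length: 10

10


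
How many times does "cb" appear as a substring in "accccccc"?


Searching for "cb" in "accccccc"
Scanning each position:
  Position 0: "ac" => no
  Position 1: "cc" => no
  Position 2: "cc" => no
  Position 3: "cc" => no
  Position 4: "cc" => no
  Position 5: "cc" => no
  Position 6: "cc" => no
Total occurrences: 0

0


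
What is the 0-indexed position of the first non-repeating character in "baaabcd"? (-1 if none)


Input: baaabcd
Character frequencies:
  'a': 3
  'b': 2
  'c': 1
  'd': 1
Scanning left to right for freq == 1:
  Position 0 ('b'): freq=2, skip
  Position 1 ('a'): freq=3, skip
  Position 2 ('a'): freq=3, skip
  Position 3 ('a'): freq=3, skip
  Position 4 ('b'): freq=2, skip
  Position 5 ('c'): unique! => answer = 5

5


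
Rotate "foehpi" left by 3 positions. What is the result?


Input: "foehpi", rotate left by 3
First 3 characters: "foe"
Remaining characters: "hpi"
Concatenate remaining + first: "hpi" + "foe" = "hpifoe"

hpifoe


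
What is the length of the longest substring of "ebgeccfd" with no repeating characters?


Input: "ebgeccfd"
Sliding window (track last position of each char):
  Position 0 ('e'): window [0,0] length 1 -- new best
  Position 1 ('b'): window [0,1] length 2 -- new best
  Position 2 ('g'): window [0,2] length 3 -- new best
  Position 3 ('e'): repeat (last at 0), move window start to 1
  Position 3 ('e'): window [1,3] length 3
  Position 4 ('c'): window [1,4] length 4 -- new best
  Position 5 ('c'): repeat (last at 4), move window start to 5
  Position 5 ('c'): window [5,5] length 1
  Position 6 ('f'): window [5,6] length 2
  Position 7 ('d'): window [5,7] length 3
Longest substring with no repeats: "bgec" with length 4

4


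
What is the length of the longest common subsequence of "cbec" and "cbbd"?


LCS of "cbec" and "cbbd"
DP table:
           c    b    b    d
      0    0    0    0    0
  c   0    1    1    1    1
  b   0    1    2    2    2
  e   0    1    2    2    2
  c   0    1    2    2    2
LCS length = dp[4][4] = 2

2


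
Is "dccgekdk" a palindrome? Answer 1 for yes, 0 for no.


Input: dccgekdk
Reversed: kdkegccd
  Compare pos 0 ('d') with pos 7 ('k'): MISMATCH
  Compare pos 1 ('c') with pos 6 ('d'): MISMATCH
  Compare pos 2 ('c') with pos 5 ('k'): MISMATCH
  Compare pos 3 ('g') with pos 4 ('e'): MISMATCH
Result: not a palindrome

0


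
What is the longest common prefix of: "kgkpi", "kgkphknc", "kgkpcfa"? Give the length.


Words: kgkpi, kgkphknc, kgkpcfa
  Position 0: all 'k' => match
  Position 1: all 'g' => match
  Position 2: all 'k' => match
  Position 3: all 'p' => match
  Position 4: ('i', 'h', 'c') => mismatch, stop
LCP = "kgkp" (length 4)

4


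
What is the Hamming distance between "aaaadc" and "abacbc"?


Comparing "aaaadc" and "abacbc" position by position:
  Position 0: 'a' vs 'a' => same
  Position 1: 'a' vs 'b' => differ
  Position 2: 'a' vs 'a' => same
  Position 3: 'a' vs 'c' => differ
  Position 4: 'd' vs 'b' => differ
  Position 5: 'c' vs 'c' => same
Total differences (Hamming distance): 3

3


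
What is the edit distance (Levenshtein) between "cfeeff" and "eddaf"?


Computing edit distance: "cfeeff" -> "eddaf"
DP table:
           e    d    d    a    f
      0    1    2    3    4    5
  c   1    1    2    3    4    5
  f   2    2    2    3    4    4
  e   3    2    3    3    4    5
  e   4    3    3    4    4    5
  f   5    4    4    4    5    4
  f   6    5    5    5    5    5
Edit distance = dp[6][5] = 5

5


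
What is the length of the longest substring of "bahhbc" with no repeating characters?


Input: "bahhbc"
Sliding window (track last position of each char):
  Position 0 ('b'): window [0,0] length 1 -- new best
  Position 1 ('a'): window [0,1] length 2 -- new best
  Position 2 ('h'): window [0,2] length 3 -- new best
  Position 3 ('h'): repeat (last at 2), move window start to 3
  Position 3 ('h'): window [3,3] length 1
  Position 4 ('b'): window [3,4] length 2
  Position 5 ('c'): window [3,5] length 3
Longest substring with no repeats: "bah" with length 3

3


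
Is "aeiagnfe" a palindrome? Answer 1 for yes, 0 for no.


Input: aeiagnfe
Reversed: efngaiea
  Compare pos 0 ('a') with pos 7 ('e'): MISMATCH
  Compare pos 1 ('e') with pos 6 ('f'): MISMATCH
  Compare pos 2 ('i') with pos 5 ('n'): MISMATCH
  Compare pos 3 ('a') with pos 4 ('g'): MISMATCH
Result: not a palindrome

0


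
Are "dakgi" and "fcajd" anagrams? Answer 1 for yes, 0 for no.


Strings: "dakgi", "fcajd"
Sorted first:  adgik
Sorted second: acdfj
Differ at position 1: 'd' vs 'c' => not anagrams

0


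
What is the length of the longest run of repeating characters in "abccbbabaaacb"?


Input: "abccbbabaaacb"
Scanning for longest run:
  Position 1 ('b'): new char, reset run to 1
  Position 2 ('c'): new char, reset run to 1
  Position 3 ('c'): continues run of 'c', length=2
  Position 4 ('b'): new char, reset run to 1
  Position 5 ('b'): continues run of 'b', length=2
  Position 6 ('a'): new char, reset run to 1
  Position 7 ('b'): new char, reset run to 1
  Position 8 ('a'): new char, reset run to 1
  Position 9 ('a'): continues run of 'a', length=2
  Position 10 ('a'): continues run of 'a', length=3
  Position 11 ('c'): new char, reset run to 1
  Position 12 ('b'): new char, reset run to 1
Longest run: 'a' with length 3

3


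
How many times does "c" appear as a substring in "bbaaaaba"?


Searching for "c" in "bbaaaaba"
Scanning each position:
  Position 0: "b" => no
  Position 1: "b" => no
  Position 2: "a" => no
  Position 3: "a" => no
  Position 4: "a" => no
  Position 5: "a" => no
  Position 6: "b" => no
  Position 7: "a" => no
Total occurrences: 0

0


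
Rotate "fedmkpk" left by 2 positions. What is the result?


Input: "fedmkpk", rotate left by 2
First 2 characters: "fe"
Remaining characters: "dmkpk"
Concatenate remaining + first: "dmkpk" + "fe" = "dmkpkfe"

dmkpkfe


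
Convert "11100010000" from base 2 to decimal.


Input: "11100010000" in base 2
Positional expansion:
  Digit '1' (value 1) x 2^10 = 1024
  Digit '1' (value 1) x 2^9 = 512
  Digit '1' (value 1) x 2^8 = 256
  Digit '0' (value 0) x 2^7 = 0
  Digit '0' (value 0) x 2^6 = 0
  Digit '0' (value 0) x 2^5 = 0
  Digit '1' (value 1) x 2^4 = 16
  Digit '0' (value 0) x 2^3 = 0
  Digit '0' (value 0) x 2^2 = 0
  Digit '0' (value 0) x 2^1 = 0
  Digit '0' (value 0) x 2^0 = 0
Sum = 1808

1808


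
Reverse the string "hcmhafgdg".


Input: hcmhafgdg
Reading characters right to left:
  Position 8: 'g'
  Position 7: 'd'
  Position 6: 'g'
  Position 5: 'f'
  Position 4: 'a'
  Position 3: 'h'
  Position 2: 'm'
  Position 1: 'c'
  Position 0: 'h'
Reversed: gdgfahmch

gdgfahmch


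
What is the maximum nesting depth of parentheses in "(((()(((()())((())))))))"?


Input: "(((()(((()())((())))))))"
Tracking depth:
  Position 0 '(': depth becomes 1
  Position 1 '(': depth becomes 2
  Position 2 '(': depth becomes 3
  Position 3 '(': depth becomes 4
  Position 4 ')': depth becomes 3
  Position 5 '(': depth becomes 4
  Position 6 '(': depth becomes 5
  Position 7 '(': depth becomes 6
  Position 8 '(': depth becomes 7
  Position 9 ')': depth becomes 6
  Position 10 '(': depth becomes 7
  Position 11 ')': depth becomes 6
  Position 12 ')': depth becomes 5
  Position 13 '(': depth becomes 6
  Position 14 '(': depth becomes 7
  Position 15 '(': depth becomes 8
  Position 16 ')': depth becomes 7
  Position 17 ')': depth becomes 6
  Position 18 ')': depth becomes 5
  Position 19 ')': depth becomes 4
  Position 20 ')': depth becomes 3
  Position 21 ')': depth becomes 2
  Position 22 ')': depth becomes 1
  Position 23 ')': depth becomes 0
Maximum depth reached: 8

8


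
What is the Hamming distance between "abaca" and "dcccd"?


Comparing "abaca" and "dcccd" position by position:
  Position 0: 'a' vs 'd' => differ
  Position 1: 'b' vs 'c' => differ
  Position 2: 'a' vs 'c' => differ
  Position 3: 'c' vs 'c' => same
  Position 4: 'a' vs 'd' => differ
Total differences (Hamming distance): 4

4


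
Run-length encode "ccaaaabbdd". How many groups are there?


Input: ccaaaabbdd
Scanning for consecutive runs:
  Group 1: 'c' x 2 (positions 0-1)
  Group 2: 'a' x 4 (positions 2-5)
  Group 3: 'b' x 2 (positions 6-7)
  Group 4: 'd' x 2 (positions 8-9)
Total groups: 4

4


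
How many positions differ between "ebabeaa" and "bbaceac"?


Comparing "ebabeaa" and "bbaceac" position by position:
  Position 0: 'e' vs 'b' => DIFFER
  Position 1: 'b' vs 'b' => same
  Position 2: 'a' vs 'a' => same
  Position 3: 'b' vs 'c' => DIFFER
  Position 4: 'e' vs 'e' => same
  Position 5: 'a' vs 'a' => same
  Position 6: 'a' vs 'c' => DIFFER
Positions that differ: 3

3


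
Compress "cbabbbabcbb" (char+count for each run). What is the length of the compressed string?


Input: cbabbbabcbb
Runs:
  'c' x 1 => "c1"
  'b' x 1 => "b1"
  'a' x 1 => "a1"
  'b' x 3 => "b3"
  'a' x 1 => "a1"
  'b' x 1 => "b1"
  'c' x 1 => "c1"
  'b' x 2 => "b2"
Compressed: "c1b1a1b3a1b1c1b2"
Compressed length: 16

16


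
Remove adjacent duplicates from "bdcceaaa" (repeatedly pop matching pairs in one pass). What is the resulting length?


Input: bdcceaaa
Stack-based adjacent duplicate removal:
  Read 'b': push. Stack: b
  Read 'd': push. Stack: bd
  Read 'c': push. Stack: bdc
  Read 'c': matches stack top 'c' => pop. Stack: bd
  Read 'e': push. Stack: bde
  Read 'a': push. Stack: bdea
  Read 'a': matches stack top 'a' => pop. Stack: bde
  Read 'a': push. Stack: bdea
Final stack: "bdea" (length 4)

4


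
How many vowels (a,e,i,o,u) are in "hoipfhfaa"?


Input: hoipfhfaa
Checking each character:
  'h' at position 0: consonant
  'o' at position 1: vowel (running total: 1)
  'i' at position 2: vowel (running total: 2)
  'p' at position 3: consonant
  'f' at position 4: consonant
  'h' at position 5: consonant
  'f' at position 6: consonant
  'a' at position 7: vowel (running total: 3)
  'a' at position 8: vowel (running total: 4)
Total vowels: 4

4


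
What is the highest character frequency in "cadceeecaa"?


Input: cadceeecaa
Character counts:
  'a': 3
  'c': 3
  'd': 1
  'e': 3
Maximum frequency: 3

3


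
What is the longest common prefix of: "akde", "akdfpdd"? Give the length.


Words: akde, akdfpdd
  Position 0: all 'a' => match
  Position 1: all 'k' => match
  Position 2: all 'd' => match
  Position 3: ('e', 'f') => mismatch, stop
LCP = "akd" (length 3)

3


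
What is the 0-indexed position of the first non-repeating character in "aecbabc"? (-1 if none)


Input: aecbabc
Character frequencies:
  'a': 2
  'b': 2
  'c': 2
  'e': 1
Scanning left to right for freq == 1:
  Position 0 ('a'): freq=2, skip
  Position 1 ('e'): unique! => answer = 1

1


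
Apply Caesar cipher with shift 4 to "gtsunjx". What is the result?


Caesar cipher: shift "gtsunjx" by 4
  'g' (pos 6) + 4 = pos 10 = 'k'
  't' (pos 19) + 4 = pos 23 = 'x'
  's' (pos 18) + 4 = pos 22 = 'w'
  'u' (pos 20) + 4 = pos 24 = 'y'
  'n' (pos 13) + 4 = pos 17 = 'r'
  'j' (pos 9) + 4 = pos 13 = 'n'
  'x' (pos 23) + 4 = pos 1 = 'b'
Result: kxwyrnb

kxwyrnb


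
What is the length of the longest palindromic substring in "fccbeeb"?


Input: "fccbeeb"
Checking substrings for palindromes:
  [3:7] "beeb" (len 4) => palindrome
  [1:3] "cc" (len 2) => palindrome
  [4:6] "ee" (len 2) => palindrome
Longest palindromic substring: "beeb" with length 4

4


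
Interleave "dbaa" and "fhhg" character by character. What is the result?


Interleaving "dbaa" and "fhhg":
  Position 0: 'd' from first, 'f' from second => "df"
  Position 1: 'b' from first, 'h' from second => "bh"
  Position 2: 'a' from first, 'h' from second => "ah"
  Position 3: 'a' from first, 'g' from second => "ag"
Result: dfbhahag

dfbhahag


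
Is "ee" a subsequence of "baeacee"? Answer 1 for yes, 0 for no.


Check if "ee" is a subsequence of "baeacee"
Greedy scan:
  Position 0 ('b'): no match needed
  Position 1 ('a'): no match needed
  Position 2 ('e'): matches sub[0] = 'e'
  Position 3 ('a'): no match needed
  Position 4 ('c'): no match needed
  Position 5 ('e'): matches sub[1] = 'e'
  Position 6 ('e'): no match needed
All 2 characters matched => is a subsequence

1


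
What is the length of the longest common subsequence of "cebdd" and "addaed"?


LCS of "cebdd" and "addaed"
DP table:
           a    d    d    a    e    d
      0    0    0    0    0    0    0
  c   0    0    0    0    0    0    0
  e   0    0    0    0    0    1    1
  b   0    0    0    0    0    1    1
  d   0    0    1    1    1    1    2
  d   0    0    1    2    2    2    2
LCS length = dp[5][6] = 2

2


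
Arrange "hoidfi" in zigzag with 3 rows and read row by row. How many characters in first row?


Zigzag "hoidfi" into 3 rows:
Placing characters:
  'h' => row 0
  'o' => row 1
  'i' => row 2
  'd' => row 1
  'f' => row 0
  'i' => row 1
Rows:
  Row 0: "hf"
  Row 1: "odi"
  Row 2: "i"
First row length: 2

2


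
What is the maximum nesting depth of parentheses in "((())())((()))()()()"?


Input: "((())())((()))()()()"
Tracking depth:
  Position 0 '(': depth becomes 1
  Position 1 '(': depth becomes 2
  Position 2 '(': depth becomes 3
  Position 3 ')': depth becomes 2
  Position 4 ')': depth becomes 1
  Position 5 '(': depth becomes 2
  Position 6 ')': depth becomes 1
  Position 7 ')': depth becomes 0
  Position 8 '(': depth becomes 1
  Position 9 '(': depth becomes 2
  Position 10 '(': depth becomes 3
  Position 11 ')': depth becomes 2
  Position 12 ')': depth becomes 1
  Position 13 ')': depth becomes 0
  Position 14 '(': depth becomes 1
  Position 15 ')': depth becomes 0
  Position 16 '(': depth becomes 1
  Position 17 ')': depth becomes 0
  Position 18 '(': depth becomes 1
  Position 19 ')': depth becomes 0
Maximum depth reached: 3

3


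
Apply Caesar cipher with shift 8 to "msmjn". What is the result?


Caesar cipher: shift "msmjn" by 8
  'm' (pos 12) + 8 = pos 20 = 'u'
  's' (pos 18) + 8 = pos 0 = 'a'
  'm' (pos 12) + 8 = pos 20 = 'u'
  'j' (pos 9) + 8 = pos 17 = 'r'
  'n' (pos 13) + 8 = pos 21 = 'v'
Result: uaurv

uaurv


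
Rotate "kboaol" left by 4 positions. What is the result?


Input: "kboaol", rotate left by 4
First 4 characters: "kboa"
Remaining characters: "ol"
Concatenate remaining + first: "ol" + "kboa" = "olkboa"

olkboa


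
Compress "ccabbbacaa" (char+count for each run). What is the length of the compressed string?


Input: ccabbbacaa
Runs:
  'c' x 2 => "c2"
  'a' x 1 => "a1"
  'b' x 3 => "b3"
  'a' x 1 => "a1"
  'c' x 1 => "c1"
  'a' x 2 => "a2"
Compressed: "c2a1b3a1c1a2"
Compressed length: 12

12


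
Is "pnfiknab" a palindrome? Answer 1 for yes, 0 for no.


Input: pnfiknab
Reversed: bankifnp
  Compare pos 0 ('p') with pos 7 ('b'): MISMATCH
  Compare pos 1 ('n') with pos 6 ('a'): MISMATCH
  Compare pos 2 ('f') with pos 5 ('n'): MISMATCH
  Compare pos 3 ('i') with pos 4 ('k'): MISMATCH
Result: not a palindrome

0


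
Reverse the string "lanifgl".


Input: lanifgl
Reading characters right to left:
  Position 6: 'l'
  Position 5: 'g'
  Position 4: 'f'
  Position 3: 'i'
  Position 2: 'n'
  Position 1: 'a'
  Position 0: 'l'
Reversed: lgfinal

lgfinal


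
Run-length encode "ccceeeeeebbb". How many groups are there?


Input: ccceeeeeebbb
Scanning for consecutive runs:
  Group 1: 'c' x 3 (positions 0-2)
  Group 2: 'e' x 6 (positions 3-8)
  Group 3: 'b' x 3 (positions 9-11)
Total groups: 3

3


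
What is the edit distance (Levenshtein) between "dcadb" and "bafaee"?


Computing edit distance: "dcadb" -> "bafaee"
DP table:
           b    a    f    a    e    e
      0    1    2    3    4    5    6
  d   1    1    2    3    4    5    6
  c   2    2    2    3    4    5    6
  a   3    3    2    3    3    4    5
  d   4    4    3    3    4    4    5
  b   5    4    4    4    4    5    5
Edit distance = dp[5][6] = 5

5


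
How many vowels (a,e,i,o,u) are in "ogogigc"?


Input: ogogigc
Checking each character:
  'o' at position 0: vowel (running total: 1)
  'g' at position 1: consonant
  'o' at position 2: vowel (running total: 2)
  'g' at position 3: consonant
  'i' at position 4: vowel (running total: 3)
  'g' at position 5: consonant
  'c' at position 6: consonant
Total vowels: 3

3


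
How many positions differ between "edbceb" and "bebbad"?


Comparing "edbceb" and "bebbad" position by position:
  Position 0: 'e' vs 'b' => DIFFER
  Position 1: 'd' vs 'e' => DIFFER
  Position 2: 'b' vs 'b' => same
  Position 3: 'c' vs 'b' => DIFFER
  Position 4: 'e' vs 'a' => DIFFER
  Position 5: 'b' vs 'd' => DIFFER
Positions that differ: 5

5


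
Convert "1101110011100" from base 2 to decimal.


Input: "1101110011100" in base 2
Positional expansion:
  Digit '1' (value 1) x 2^12 = 4096
  Digit '1' (value 1) x 2^11 = 2048
  Digit '0' (value 0) x 2^10 = 0
  Digit '1' (value 1) x 2^9 = 512
  Digit '1' (value 1) x 2^8 = 256
  Digit '1' (value 1) x 2^7 = 128
  Digit '0' (value 0) x 2^6 = 0
  Digit '0' (value 0) x 2^5 = 0
  Digit '1' (value 1) x 2^4 = 16
  Digit '1' (value 1) x 2^3 = 8
  Digit '1' (value 1) x 2^2 = 4
  Digit '0' (value 0) x 2^1 = 0
  Digit '0' (value 0) x 2^0 = 0
Sum = 7068

7068
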